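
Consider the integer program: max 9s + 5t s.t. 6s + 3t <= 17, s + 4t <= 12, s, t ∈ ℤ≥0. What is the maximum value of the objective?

23

The continuous relaxation peaks at (1.52, 2.62) with value 26.81; rounding to a feasible lattice point costs some objective.
(s,t)=(2,1): 6·2+3·1=15≤17, 1·2+4·1=6≤12, objective 23.
(s,t)=(1,2): 6·1+3·2=12≤17, 1·1+4·2=9≤12, objective 19.
(s,t)=(2,0): 6·2+3·0=12≤17, 1·2+4·0=2≤12, objective 18.
(s,t)=(0,3): 6·0+3·3=9≤17, 1·0+4·3=12≤12, objective 15.
Maximum is 23 at (s,t)=(2,1).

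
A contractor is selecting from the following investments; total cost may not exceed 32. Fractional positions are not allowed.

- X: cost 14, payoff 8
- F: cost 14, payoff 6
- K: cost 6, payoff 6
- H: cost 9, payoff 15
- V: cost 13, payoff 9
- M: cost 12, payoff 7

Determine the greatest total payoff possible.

30

Take K, H, and V: cost 6 + 9 + 13 = 28 ≤ 32, payoff 6 + 15 + 9 = 30.
No other feasible combination does better.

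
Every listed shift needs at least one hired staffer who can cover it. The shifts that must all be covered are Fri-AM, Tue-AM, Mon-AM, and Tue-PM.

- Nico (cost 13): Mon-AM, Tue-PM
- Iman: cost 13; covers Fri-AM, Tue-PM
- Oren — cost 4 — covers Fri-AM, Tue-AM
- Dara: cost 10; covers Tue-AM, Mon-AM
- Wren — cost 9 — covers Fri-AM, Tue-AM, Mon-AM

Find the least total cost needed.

17

Choose Nico and Oren: together they cover Fri-AM, Tue-AM, Mon-AM, Tue-PM — every shift.
Total cost: 13 + 4 = 17.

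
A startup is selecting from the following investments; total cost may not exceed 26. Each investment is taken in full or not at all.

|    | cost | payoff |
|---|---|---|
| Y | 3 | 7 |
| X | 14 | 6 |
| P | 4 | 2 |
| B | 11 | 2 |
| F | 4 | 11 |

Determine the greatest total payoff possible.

Allowing fractional choices, the relaxed optimum would be about 26.2, but investments are indivisible.
Y + X + P + F: cost 3 + 14 + 4 + 4 = 25 ≤ 26, payoff 7 + 6 + 2 + 11 = 26.
Y + X + F: cost 3 + 14 + 4 = 21 ≤ 26, payoff 7 + 6 + 11 = 24.
Best is Y, X, P, and F with total payoff 26.

26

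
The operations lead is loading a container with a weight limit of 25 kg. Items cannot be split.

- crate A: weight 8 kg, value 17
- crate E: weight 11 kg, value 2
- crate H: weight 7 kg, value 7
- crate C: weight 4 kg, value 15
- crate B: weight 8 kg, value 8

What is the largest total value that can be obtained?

Treat it as a binary knapsack problem.
Allowing fractional choices, the relaxed optimum would be about 45.0, but items are indivisible.
crate A + crate C + crate B: weight 8 + 4 + 8 = 20 ≤ 25, value 17 + 15 + 8 = 40.
crate A + crate E + crate C: weight 8 + 11 + 4 = 23 ≤ 25, value 17 + 2 + 15 = 34.
crate A + crate H + crate C: weight 8 + 7 + 4 = 19 ≤ 25, value 17 + 7 + 15 = 39.
Best is crate A, crate C, and crate B with total value 40.

40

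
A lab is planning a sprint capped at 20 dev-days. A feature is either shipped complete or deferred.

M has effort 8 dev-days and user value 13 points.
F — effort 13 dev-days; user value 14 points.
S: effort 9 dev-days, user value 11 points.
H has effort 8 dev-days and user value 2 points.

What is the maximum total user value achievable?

Allowing fractional choices, the relaxed optimum would be about 27.2, but features are indivisible.
M + S: effort 8 + 9 = 17 ≤ 20, user value 13 + 11 = 24.
M + H: effort 8 + 8 = 16 ≤ 20, user value 13 + 2 = 15.
Best is M and S with total user value 24.

24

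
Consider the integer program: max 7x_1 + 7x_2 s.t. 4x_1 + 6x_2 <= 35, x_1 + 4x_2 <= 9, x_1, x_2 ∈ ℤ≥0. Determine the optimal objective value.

(x_1,x_2)=(8,0): 4·8+6·0=32≤35, 1·8+4·0=8≤9, objective 56.
(x_1,x_2)=(7,0): 4·7+6·0=28≤35, 1·7+4·0=7≤9, objective 49.
The best lattice point is (8,0), giving 56.

56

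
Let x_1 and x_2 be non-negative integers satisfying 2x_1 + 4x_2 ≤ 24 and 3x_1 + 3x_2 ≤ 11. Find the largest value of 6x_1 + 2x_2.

18

Relaxing integrality, the LP optimum is 22.00 at (x_1,x_2) = (3.67, 0), which is not an integer point.
(x_1,x_2)=(3,0): 2·3+4·0=6≤24, 3·3+3·0=9≤11, objective 18.
(x_1,x_2)=(2,1): 2·2+4·1=8≤24, 3·2+3·1=9≤11, objective 14.
(x_1,x_2)=(2,0): 2·2+4·0=4≤24, 3·2+3·0=6≤11, objective 12.
The best lattice point is (3,0), giving 18.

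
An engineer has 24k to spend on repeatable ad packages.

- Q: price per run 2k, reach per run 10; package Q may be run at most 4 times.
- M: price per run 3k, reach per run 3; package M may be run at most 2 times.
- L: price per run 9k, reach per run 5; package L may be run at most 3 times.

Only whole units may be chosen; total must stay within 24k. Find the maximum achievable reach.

Q has the best ratio (10/2); taking only Q gives at most 4×10 = 40 (stopped by the supply cap of 4).
Mixing does better — 4×Q, 2×M, and 1×L: price 23 ≤ 24, reach 4·10 + 2·3 + 1·5 = 51.

51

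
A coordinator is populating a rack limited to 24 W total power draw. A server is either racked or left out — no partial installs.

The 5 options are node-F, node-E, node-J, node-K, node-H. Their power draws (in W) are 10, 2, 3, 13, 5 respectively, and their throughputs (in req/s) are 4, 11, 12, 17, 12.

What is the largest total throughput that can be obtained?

52

Allowing fractional choices, the relaxed optimum would be about 52.4, but servers are indivisible.
node-J + node-K + node-H: power draw 3 + 13 + 5 = 21 ≤ 24, throughput 12 + 17 + 12 = 41.
node-E + node-J + node-K + node-H: power draw 2 + 3 + 13 + 5 = 23 ≤ 24, throughput 11 + 12 + 17 + 12 = 52.
node-E + node-J + node-K: power draw 2 + 3 + 13 = 18 ≤ 24, throughput 11 + 12 + 17 = 40.
Best is node-E, node-J, node-K, and node-H with total throughput 52.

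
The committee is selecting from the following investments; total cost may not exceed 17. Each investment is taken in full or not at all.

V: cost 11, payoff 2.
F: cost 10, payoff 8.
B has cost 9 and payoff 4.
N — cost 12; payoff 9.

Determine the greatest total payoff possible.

This is an integer program with binary decision variables.
Allowing fractional choices, the relaxed optimum would be about 13.2, but investments are indivisible.
N: cost 12 ≤ 17, payoff 9.
B: cost 9 ≤ 17, payoff 4.
F: cost 10 ≤ 17, payoff 8.
Best is N with total payoff 9.

9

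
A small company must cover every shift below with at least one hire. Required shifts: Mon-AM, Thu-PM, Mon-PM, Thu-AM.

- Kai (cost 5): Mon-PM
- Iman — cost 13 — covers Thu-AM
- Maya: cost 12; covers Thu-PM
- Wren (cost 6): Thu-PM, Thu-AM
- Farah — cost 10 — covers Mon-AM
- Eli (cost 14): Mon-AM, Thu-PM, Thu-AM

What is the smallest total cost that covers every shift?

19

The greedy cost-per-new-shift heuristic would pick Wren, Kai, and Farah for 21, but a cheaper cover exists.
Choose Kai and Eli: together they cover Mon-AM, Thu-PM, Mon-PM, Thu-AM — every shift.
Total cost: 5 + 14 = 19.
No cover costs less than 19.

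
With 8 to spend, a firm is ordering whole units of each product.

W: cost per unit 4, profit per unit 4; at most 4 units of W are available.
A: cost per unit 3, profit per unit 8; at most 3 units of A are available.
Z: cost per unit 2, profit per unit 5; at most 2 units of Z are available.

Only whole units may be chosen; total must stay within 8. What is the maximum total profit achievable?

21

1×A and 2×Z: cost 7 ≤ 8, profit 1·8 + 2·5 = 18.
2×A and 1×Z: cost 8 ≤ 8, profit 2·8 + 1·5 = 21.
Best is 21.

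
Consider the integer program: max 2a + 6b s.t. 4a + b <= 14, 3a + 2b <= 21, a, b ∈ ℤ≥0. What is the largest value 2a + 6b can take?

Relaxing integrality, the LP optimum is 63.00 at (a,b) = (0, 10.5), which is not an integer point.
(a,b)=(0,10): 4·0+1·10=10≤14, 3·0+2·10=20≤21, objective 60.
(a,b)=(1,9): 4·1+1·9=13≤14, 3·1+2·9=21≤21, objective 56.
(a,b)=(0,9): 4·0+1·9=9≤14, 3·0+2·9=18≤21, objective 54.
The best lattice point is (0,10), giving 60.

60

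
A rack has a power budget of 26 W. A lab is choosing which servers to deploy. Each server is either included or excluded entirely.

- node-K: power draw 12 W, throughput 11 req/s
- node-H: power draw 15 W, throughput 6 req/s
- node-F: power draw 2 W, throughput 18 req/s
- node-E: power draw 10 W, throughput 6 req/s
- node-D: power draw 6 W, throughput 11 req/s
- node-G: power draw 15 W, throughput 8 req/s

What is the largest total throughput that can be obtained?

Treat it as a binary knapsack problem.
Allowing fractional choices, the relaxed optimum would be about 43.6, but servers are indivisible.
node-F + node-E + node-D: power draw 2 + 10 + 6 = 18 ≤ 26, throughput 18 + 6 + 11 = 35.
node-F + node-D + node-G: power draw 2 + 6 + 15 = 23 ≤ 26, throughput 18 + 11 + 8 = 37.
node-K + node-F + node-D: power draw 12 + 2 + 6 = 20 ≤ 26, throughput 11 + 18 + 11 = 40.
Best is node-K, node-F, and node-D with total throughput 40.

40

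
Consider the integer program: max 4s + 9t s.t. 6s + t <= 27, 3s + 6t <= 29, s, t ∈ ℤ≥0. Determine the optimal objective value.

(s,t)=(1,4) is feasible, giving 40.
(s,t)=(0,4) is feasible, giving 36.
(s,t)=(2,3) is feasible, giving 35.
Maximum is 40 at (s,t)=(1,4).

40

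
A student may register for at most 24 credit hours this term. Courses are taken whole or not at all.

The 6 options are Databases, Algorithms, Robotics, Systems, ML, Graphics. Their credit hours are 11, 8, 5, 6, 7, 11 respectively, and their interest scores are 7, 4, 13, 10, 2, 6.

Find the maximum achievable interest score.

This is an integer program with binary decision variables.
Allowing fractional choices, the relaxed optimum would be about 31.1, but courses are indivisible.
Robotics + Systems + Graphics: credit hours 5 + 6 + 11 = 22 ≤ 24, interest score 13 + 10 + 6 = 29.
Algorithms + Robotics + Systems: credit hours 8 + 5 + 6 = 19 ≤ 24, interest score 4 + 13 + 10 = 27.
Databases + Robotics + Systems: credit hours 11 + 5 + 6 = 22 ≤ 24, interest score 7 + 13 + 10 = 30.
Best is Databases, Robotics, and Systems with total interest score 30.

30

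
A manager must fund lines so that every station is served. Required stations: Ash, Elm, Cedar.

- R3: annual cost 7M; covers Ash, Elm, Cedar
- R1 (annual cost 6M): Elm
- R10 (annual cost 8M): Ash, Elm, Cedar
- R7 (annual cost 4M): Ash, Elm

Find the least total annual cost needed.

This is an integer covering problem.
The greedy cost-per-new-station heuristic would pick R7 and R3 for 11, but a cheaper cover exists.
R3 alone covers Ash, Elm, Cedar — every station.
Total annual cost: 7.
No cover costs less than 7.

7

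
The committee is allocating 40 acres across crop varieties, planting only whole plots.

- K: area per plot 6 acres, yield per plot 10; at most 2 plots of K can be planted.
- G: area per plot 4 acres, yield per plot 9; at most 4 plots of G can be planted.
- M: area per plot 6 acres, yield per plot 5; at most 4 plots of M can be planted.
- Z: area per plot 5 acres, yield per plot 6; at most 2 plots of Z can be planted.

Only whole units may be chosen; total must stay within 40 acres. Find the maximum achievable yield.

68

This is a bounded integer knapsack.
2×K, 4×G, 1×M, and 1×Z: area 39 ≤ 40, yield 2·10 + 4·9 + 1·5 + 1·6 = 67.
2×K, 4×G, and 2×Z: area 38 ≤ 40, yield 2·10 + 4·9 + 2·6 = 68.
Best is 68.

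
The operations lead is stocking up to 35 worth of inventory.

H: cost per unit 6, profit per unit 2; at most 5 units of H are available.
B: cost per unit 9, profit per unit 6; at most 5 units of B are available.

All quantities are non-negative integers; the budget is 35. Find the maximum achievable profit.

This is a bounded integer knapsack.
1×H and 3×B: cost 33 ≤ 35, profit 1·2 + 3·6 = 20.
3×B: cost 27 ≤ 35, profit 3·6 = 18.
Best is 20.

20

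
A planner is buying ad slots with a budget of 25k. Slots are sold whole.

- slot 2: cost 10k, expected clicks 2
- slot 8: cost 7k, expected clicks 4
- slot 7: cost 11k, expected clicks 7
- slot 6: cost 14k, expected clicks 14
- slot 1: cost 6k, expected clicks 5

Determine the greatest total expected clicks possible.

This is a 0-1 knapsack instance.
Allowing fractional choices, the relaxed optimum would be about 22.2, but ad slots are indivisible.
slot 8 + slot 6: cost 7 + 14 = 21 ≤ 25, expected clicks 4 + 14 = 18.
slot 7 + slot 6: cost 11 + 14 = 25 ≤ 25, expected clicks 7 + 14 = 21.
slot 6 + slot 1: cost 14 + 6 = 20 ≤ 25, expected clicks 14 + 5 = 19.
Best is slot 7 and slot 6 with total expected clicks 21.

21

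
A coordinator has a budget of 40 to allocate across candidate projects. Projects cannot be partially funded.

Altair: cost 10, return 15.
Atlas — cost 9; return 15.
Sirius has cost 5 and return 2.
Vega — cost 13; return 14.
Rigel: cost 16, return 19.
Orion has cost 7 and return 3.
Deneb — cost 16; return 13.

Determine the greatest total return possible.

Allowing fractional choices, the relaxed optimum would be about 54.4, but projects are indivisible.
Altair + Atlas + Rigel: cost 10 + 9 + 16 = 35 ≤ 40, return 15 + 15 + 19 = 49.
Altair + Atlas + Sirius + Rigel: cost 10 + 9 + 5 + 16 = 40 ≤ 40, return 15 + 15 + 2 + 19 = 51.
Atlas + Vega + Rigel: cost 9 + 13 + 16 = 38 ≤ 40, return 15 + 14 + 19 = 48.
Best is Altair, Atlas, Sirius, and Rigel with total return 51.

51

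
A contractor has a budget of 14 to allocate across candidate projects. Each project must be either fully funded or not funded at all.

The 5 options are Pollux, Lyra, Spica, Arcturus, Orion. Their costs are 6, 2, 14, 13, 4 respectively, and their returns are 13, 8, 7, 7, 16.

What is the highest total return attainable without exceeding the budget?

Allowing fractional choices, the relaxed optimum would be about 38.1, but projects are indivisible.
Pollux + Lyra + Orion: cost 6 + 2 + 4 = 12 ≤ 14, return 13 + 8 + 16 = 37.
Pollux + Orion: cost 6 + 4 = 10 ≤ 14, return 13 + 16 = 29.
Lyra + Orion: cost 2 + 4 = 6 ≤ 14, return 8 + 16 = 24.
Best is Pollux, Lyra, and Orion with total return 37.

37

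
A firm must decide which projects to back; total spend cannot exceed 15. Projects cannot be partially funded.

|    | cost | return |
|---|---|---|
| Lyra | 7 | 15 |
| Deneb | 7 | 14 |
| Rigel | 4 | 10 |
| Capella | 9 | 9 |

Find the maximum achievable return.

Take Lyra and Deneb: cost 7 + 7 = 14 ≤ 15, return 15 + 14 = 29.
No other feasible combination does better.

29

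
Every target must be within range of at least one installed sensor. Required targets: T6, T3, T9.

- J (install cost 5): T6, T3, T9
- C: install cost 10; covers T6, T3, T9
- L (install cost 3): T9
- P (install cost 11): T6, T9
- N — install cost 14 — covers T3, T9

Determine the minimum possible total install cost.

5

J alone covers T6, T3, T9 — every target.
Total install cost: 5.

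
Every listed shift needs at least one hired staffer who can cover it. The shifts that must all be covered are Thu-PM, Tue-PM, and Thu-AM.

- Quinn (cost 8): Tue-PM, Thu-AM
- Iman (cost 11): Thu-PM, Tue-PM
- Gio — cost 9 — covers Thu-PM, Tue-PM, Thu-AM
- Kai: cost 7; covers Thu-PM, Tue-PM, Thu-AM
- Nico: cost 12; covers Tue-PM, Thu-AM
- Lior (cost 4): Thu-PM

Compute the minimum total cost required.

7

Kai alone covers Thu-PM, Tue-PM, Thu-AM — every shift.
Total cost: 7.
No cover costs less than 7.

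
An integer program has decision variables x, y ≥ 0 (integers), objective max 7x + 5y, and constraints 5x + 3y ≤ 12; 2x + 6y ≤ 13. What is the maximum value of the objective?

The continuous relaxation peaks at (1.38, 1.71) with value 18.17; rounding to a feasible lattice point costs some objective.
(x,y)=(2,0): 5·2+3·0=10≤12, 2·2+6·0=4≤13, objective 14.
(x,y)=(1,1): 5·1+3·1=8≤12, 2·1+6·1=8≤13, objective 12.
The best lattice point is (2,0), giving 14.

14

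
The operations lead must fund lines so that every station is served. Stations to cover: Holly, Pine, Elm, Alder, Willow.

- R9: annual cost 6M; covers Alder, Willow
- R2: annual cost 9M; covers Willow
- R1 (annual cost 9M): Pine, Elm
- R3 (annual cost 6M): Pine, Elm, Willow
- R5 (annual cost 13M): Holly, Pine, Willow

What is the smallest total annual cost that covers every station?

Choose R9, R3, and R5: together they cover Holly, Pine, Elm, Alder, Willow — every station.
Total annual cost: 6 + 6 + 13 = 25.
No cover costs less than 25.

25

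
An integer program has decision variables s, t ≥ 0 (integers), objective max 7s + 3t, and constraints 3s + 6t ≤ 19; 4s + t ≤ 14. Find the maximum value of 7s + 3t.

24

(s,t)=(3,1) is feasible, giving 24.
(s,t)=(3,0) is feasible, giving 21.
(s,t)=(2,2) is feasible, giving 20.
No feasible integer point exceeds 24.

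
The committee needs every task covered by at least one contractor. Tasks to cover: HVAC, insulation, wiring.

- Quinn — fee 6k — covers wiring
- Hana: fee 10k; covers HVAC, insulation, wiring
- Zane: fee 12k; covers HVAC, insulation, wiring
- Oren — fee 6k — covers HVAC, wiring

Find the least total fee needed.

10

Hana alone covers HVAC, insulation, wiring — every task.
Total fee: 10.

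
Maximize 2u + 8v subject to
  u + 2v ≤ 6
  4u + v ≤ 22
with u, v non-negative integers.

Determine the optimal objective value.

(u,v)=(0,3): 1·0+2·3=6≤6, 4·0+1·3=3≤22, objective 24.
(u,v)=(1,2): 1·1+2·2=5≤6, 4·1+1·2=6≤22, objective 18.
(u,v)=(0,2): 1·0+2·2=4≤6, 4·0+1·2=2≤22, objective 16.
The best lattice point is (0,3), giving 24.

24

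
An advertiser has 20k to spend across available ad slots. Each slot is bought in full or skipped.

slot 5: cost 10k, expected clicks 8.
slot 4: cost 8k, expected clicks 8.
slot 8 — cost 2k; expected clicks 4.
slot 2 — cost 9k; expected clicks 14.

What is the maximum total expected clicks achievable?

26

Allowing fractional choices, the relaxed optimum would be about 26.8, but ad slots are indivisible.
slot 4 + slot 8 + slot 2: cost 8 + 2 + 9 = 19 ≤ 20, expected clicks 8 + 4 + 14 = 26.
slot 4 + slot 2: cost 8 + 9 = 17 ≤ 20, expected clicks 8 + 14 = 22.
slot 5 + slot 2: cost 10 + 9 = 19 ≤ 20, expected clicks 8 + 14 = 22.
Best is slot 4, slot 8, and slot 2 with total expected clicks 26.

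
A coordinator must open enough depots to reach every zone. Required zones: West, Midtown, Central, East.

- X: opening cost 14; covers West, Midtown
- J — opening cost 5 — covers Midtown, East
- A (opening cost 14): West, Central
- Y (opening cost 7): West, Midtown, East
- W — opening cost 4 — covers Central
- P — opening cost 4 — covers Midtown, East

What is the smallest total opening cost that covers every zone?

11

This is a weighted set-cover instance.
Choose Y and W: together they cover West, Midtown, Central, East — every zone.
Total opening cost: 7 + 4 = 11.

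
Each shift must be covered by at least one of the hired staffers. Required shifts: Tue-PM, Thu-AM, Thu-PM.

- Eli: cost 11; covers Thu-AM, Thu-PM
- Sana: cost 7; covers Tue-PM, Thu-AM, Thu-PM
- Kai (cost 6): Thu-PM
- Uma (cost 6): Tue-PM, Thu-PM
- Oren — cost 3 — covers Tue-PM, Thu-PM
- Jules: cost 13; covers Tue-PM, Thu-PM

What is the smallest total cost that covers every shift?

7

Sana alone covers Tue-PM, Thu-AM, Thu-PM — every shift.
Total cost: 7.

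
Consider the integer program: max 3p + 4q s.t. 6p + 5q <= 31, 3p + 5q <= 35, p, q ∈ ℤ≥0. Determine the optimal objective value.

Relaxing integrality, the LP optimum is 24.80 at (p,q) = (0, 6.2), which is not an integer point.
(p,q)=(0,6): 6·0+5·6=30≤31, 3·0+5·6=30≤35, objective 24.
(p,q)=(1,5): 6·1+5·5=31≤31, 3·1+5·5=28≤35, objective 23.
(p,q)=(0,5): 6·0+5·5=25≤31, 3·0+5·5=25≤35, objective 20.
No feasible integer point exceeds 24.

24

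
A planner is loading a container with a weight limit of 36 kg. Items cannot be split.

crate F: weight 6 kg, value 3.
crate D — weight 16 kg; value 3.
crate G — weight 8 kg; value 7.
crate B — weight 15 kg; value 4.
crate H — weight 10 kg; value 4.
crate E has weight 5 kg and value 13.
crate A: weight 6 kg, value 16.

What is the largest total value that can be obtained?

Allowing fractional choices, the relaxed optimum would be about 43.3, but items are indivisible.
crate G + crate H + crate E + crate A: weight 8 + 10 + 5 + 6 = 29 ≤ 36, value 7 + 4 + 13 + 16 = 40.
crate F + crate G + crate H + crate E + crate A: weight 6 + 8 + 10 + 5 + 6 = 35 ≤ 36, value 3 + 7 + 4 + 13 + 16 = 43.
Best is crate F, crate G, crate H, crate E, and crate A with total value 43.

43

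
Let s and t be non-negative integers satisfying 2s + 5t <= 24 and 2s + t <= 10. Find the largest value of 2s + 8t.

36

(s,t)=(2,4) is feasible, giving 36.
(s,t)=(1,4) is feasible, giving 34.
(s,t)=(0,4) is feasible, giving 32.
No feasible integer point exceeds 36.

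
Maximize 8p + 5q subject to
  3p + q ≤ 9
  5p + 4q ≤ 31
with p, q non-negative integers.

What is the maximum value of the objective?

38

Relaxing integrality, the LP optimum is 40.00 at (p,q) = (0.714, 6.86), which is not an integer point.
(p,q)=(1,6): 3·1+1·6=9≤9, 5·1+4·6=29≤31, objective 38.
(p,q)=(0,7): 3·0+1·7=7≤9, 5·0+4·7=28≤31, objective 35.
(p,q)=(1,5): 3·1+1·5=8≤9, 5·1+4·5=25≤31, objective 33.
Maximum is 38 at (p,q)=(1,6).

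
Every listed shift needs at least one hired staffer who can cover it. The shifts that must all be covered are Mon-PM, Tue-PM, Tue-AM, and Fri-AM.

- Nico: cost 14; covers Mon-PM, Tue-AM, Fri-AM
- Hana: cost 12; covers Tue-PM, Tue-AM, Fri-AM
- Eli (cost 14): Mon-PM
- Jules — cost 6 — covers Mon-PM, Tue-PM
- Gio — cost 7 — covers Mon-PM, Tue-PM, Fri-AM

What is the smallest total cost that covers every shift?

18

The greedy cost-per-new-shift heuristic would pick Gio and Hana for 19, but a cheaper cover exists.
Choose Hana and Jules: together they cover Mon-PM, Tue-PM, Tue-AM, Fri-AM — every shift.
Total cost: 12 + 6 = 18.
No cover costs less than 18.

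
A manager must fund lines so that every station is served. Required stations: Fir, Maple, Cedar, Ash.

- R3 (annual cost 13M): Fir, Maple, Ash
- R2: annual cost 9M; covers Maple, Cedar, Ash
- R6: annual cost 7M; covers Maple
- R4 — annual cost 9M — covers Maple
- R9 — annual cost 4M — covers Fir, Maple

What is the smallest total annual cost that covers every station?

Choose R2 and R9: together they cover Fir, Maple, Cedar, Ash — every station.
Total annual cost: 9 + 4 = 13.
No cover costs less than 13.

13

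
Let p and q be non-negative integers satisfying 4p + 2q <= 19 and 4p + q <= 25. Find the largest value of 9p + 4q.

40

The continuous relaxation peaks at (4.75, 0) with value 42.75; rounding to a feasible lattice point costs some objective.
(p,q)=(4,1): 4·4+2·1=18≤19, 4·4+1·1=17≤25, objective 40.
(p,q)=(4,0): 4·4+2·0=16≤19, 4·4+1·0=16≤25, objective 36.
(p,q)=(3,2): 4·3+2·2=16≤19, 4·3+1·2=14≤25, objective 35.
The best lattice point is (4,1), giving 40.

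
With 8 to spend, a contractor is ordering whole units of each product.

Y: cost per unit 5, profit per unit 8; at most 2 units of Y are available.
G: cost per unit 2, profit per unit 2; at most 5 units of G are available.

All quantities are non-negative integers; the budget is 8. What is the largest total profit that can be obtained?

This is a bounded integer knapsack.
Take 1×Y and 1×G: cost 7 ≤ 8, profit 1·8 + 1·2 = 10.
No other integer combination yields more.

10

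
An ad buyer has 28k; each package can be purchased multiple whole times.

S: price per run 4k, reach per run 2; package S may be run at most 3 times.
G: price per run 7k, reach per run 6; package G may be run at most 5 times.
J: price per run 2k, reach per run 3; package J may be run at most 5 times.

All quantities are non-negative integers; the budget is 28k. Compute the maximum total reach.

J has the best ratio (3/2); taking only J gives at most 5×3 = 15 (stopped by the supply cap of 5).
Mixing does better — 1×S, 2×G, and 5×J: price 28 ≤ 28, reach 1·2 + 2·6 + 5·3 = 29.

29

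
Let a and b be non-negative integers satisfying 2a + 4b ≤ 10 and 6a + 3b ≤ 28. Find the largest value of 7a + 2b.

28

Relaxing integrality, the LP optimum is 32.67 at (a,b) = (4.67, 0), which is not an integer point.
(a,b)=(4,0): 2·4+4·0=8≤10, 6·4+3·0=24≤28, objective 28.
(a,b)=(3,1): 2·3+4·1=10≤10, 6·3+3·1=21≤28, objective 23.
(a,b)=(3,0): 2·3+4·0=6≤10, 6·3+3·0=18≤28, objective 21.
The best lattice point is (4,0), giving 28.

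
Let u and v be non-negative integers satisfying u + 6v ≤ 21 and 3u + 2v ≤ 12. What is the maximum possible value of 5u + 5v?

25

The continuous relaxation peaks at (1.88, 3.19) with value 25.31; rounding to a feasible lattice point costs some objective.
(u,v)=(2,3): 1·2+6·3=20≤21, 3·2+2·3=12≤12, objective 25.
(u,v)=(2,2): 1·2+6·2=14≤21, 3·2+2·2=10≤12, objective 20.
No feasible integer point exceeds 25.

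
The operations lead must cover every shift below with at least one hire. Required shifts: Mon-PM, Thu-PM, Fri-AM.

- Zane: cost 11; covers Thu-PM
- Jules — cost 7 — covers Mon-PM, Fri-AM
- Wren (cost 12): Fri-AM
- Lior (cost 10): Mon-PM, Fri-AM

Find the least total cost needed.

18

Choose Zane and Jules: together they cover Mon-PM, Thu-PM, Fri-AM — every shift.
Total cost: 11 + 7 = 18.
No cover costs less than 18.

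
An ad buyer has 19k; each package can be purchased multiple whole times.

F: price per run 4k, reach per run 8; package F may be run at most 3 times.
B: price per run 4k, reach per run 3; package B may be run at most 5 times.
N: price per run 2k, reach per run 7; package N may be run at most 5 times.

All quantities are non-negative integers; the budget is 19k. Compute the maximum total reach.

Take 2×F and 5×N: price 18 ≤ 19, reach 2·8 + 5·7 = 51.
N has the best ratio (7/2) and is taken to its limit of 5; remaining capacity is filled optimally with the others.

51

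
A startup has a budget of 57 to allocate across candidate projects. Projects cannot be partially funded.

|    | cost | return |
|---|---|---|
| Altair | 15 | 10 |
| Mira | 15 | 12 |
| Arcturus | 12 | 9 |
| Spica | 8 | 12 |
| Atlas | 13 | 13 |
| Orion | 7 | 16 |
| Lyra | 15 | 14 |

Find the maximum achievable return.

64

Take Arcturus, Spica, Atlas, Orion, and Lyra: cost 12 + 8 + 13 + 7 + 15 = 55 ≤ 57, return 9 + 12 + 13 + 16 + 14 = 64.
No other feasible combination does better.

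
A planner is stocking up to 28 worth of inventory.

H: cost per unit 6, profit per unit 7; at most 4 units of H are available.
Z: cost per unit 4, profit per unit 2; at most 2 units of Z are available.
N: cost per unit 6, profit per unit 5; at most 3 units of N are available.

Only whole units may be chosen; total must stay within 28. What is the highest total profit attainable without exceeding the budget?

30

This is a bounded integer knapsack.
H has the best ratio (7/6); taking only H gives at most 4×7 = 28 (stopped by the cost limit).
Mixing does better — 4×H and 1×Z: cost 28 ≤ 28, profit 4·7 + 1·2 = 30.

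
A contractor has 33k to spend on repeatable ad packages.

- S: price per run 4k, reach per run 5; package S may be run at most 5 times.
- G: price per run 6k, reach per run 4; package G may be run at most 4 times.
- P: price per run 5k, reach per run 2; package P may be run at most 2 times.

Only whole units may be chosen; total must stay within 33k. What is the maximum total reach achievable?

33

5×S and 2×G: price 32 ≤ 33, reach 5·5 + 2·4 = 33.
5×S, 1×G, and 1×P: price 31 ≤ 33, reach 5·5 + 1·4 + 1·2 = 31.
Best is 33.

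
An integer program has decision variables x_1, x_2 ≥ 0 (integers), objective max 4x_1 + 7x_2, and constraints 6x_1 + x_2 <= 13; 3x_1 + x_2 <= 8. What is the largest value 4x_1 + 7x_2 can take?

(x_1,x_2)=(0,8): 6·0+1·8=8≤13, 3·0+1·8=8≤8, objective 56.
(x_1,x_2)=(0,7): 6·0+1·7=7≤13, 3·0+1·7=7≤8, objective 49.
Maximum is 56 at (x_1,x_2)=(0,8).

56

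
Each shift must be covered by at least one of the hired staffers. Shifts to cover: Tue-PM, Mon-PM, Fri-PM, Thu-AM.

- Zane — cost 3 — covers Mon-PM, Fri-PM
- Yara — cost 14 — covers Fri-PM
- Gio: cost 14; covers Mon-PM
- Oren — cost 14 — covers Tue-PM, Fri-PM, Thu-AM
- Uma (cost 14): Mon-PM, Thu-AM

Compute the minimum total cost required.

17

This is a weighted set-cover instance.
Choose Zane and Oren: together they cover Tue-PM, Mon-PM, Fri-PM, Thu-AM — every shift.
Total cost: 3 + 14 = 17.
No cover costs less than 17.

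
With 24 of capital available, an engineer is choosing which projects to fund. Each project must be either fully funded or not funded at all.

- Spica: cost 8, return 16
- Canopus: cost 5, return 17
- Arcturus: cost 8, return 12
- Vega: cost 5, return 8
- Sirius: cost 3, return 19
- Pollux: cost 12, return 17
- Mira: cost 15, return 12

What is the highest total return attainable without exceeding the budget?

This is a 0-1 knapsack instance.
Allowing fractional choices, the relaxed optimum would be about 64.5, but projects are indivisible.
Spica + Canopus + Arcturus + Sirius: cost 8 + 5 + 8 + 3 = 24 ≤ 24, return 16 + 17 + 12 + 19 = 64.
Spica + Canopus + Vega + Sirius: cost 8 + 5 + 5 + 3 = 21 ≤ 24, return 16 + 17 + 8 + 19 = 60.
Best is Spica, Canopus, Arcturus, and Sirius with total return 64.

64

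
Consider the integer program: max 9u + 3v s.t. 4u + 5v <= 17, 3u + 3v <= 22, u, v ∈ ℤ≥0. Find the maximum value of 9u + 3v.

Relaxing integrality, the LP optimum is 38.25 at (u,v) = (4.25, 0), which is not an integer point.
(u,v)=(4,0) is feasible, giving 36.
(u,v)=(3,1) is feasible, giving 30.
(u,v)=(3,0) is feasible, giving 27.
Maximum is 36 at (u,v)=(4,0).

36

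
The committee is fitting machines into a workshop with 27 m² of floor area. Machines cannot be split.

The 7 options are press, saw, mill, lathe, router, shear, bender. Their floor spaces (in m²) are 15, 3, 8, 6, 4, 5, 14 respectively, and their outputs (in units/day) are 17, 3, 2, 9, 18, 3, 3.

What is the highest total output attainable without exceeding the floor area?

44

Allowing fractional choices, the relaxed optimum would be about 46.0, but machines are indivisible.
press + saw + router: floor space 15 + 3 + 4 = 22 ≤ 27, output 17 + 3 + 18 = 38.
press + lathe + router: floor space 15 + 6 + 4 = 25 ≤ 27, output 17 + 9 + 18 = 44.
press + saw + router + shear: floor space 15 + 3 + 4 + 5 = 27 ≤ 27, output 17 + 3 + 18 + 3 = 41.
Best is press, lathe, and router with total output 44.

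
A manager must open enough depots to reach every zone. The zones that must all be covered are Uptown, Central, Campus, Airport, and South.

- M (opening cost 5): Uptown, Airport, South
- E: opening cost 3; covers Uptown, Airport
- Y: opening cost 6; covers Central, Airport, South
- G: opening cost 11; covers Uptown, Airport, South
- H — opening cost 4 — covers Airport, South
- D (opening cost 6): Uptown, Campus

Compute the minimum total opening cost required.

The greedy cost-per-new-zone heuristic would pick E, Y, and D for 15, but a cheaper cover exists.
Choose Y and D: together they cover Uptown, Central, Campus, Airport, South — every zone.
Total opening cost: 6 + 6 = 12.
No cover costs less than 12.

12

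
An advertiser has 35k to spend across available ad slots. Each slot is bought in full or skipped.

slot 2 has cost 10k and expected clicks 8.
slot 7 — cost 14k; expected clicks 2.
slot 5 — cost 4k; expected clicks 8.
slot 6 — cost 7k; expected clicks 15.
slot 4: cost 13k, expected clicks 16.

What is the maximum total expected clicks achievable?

Allowing fractional choices, the relaxed optimum would be about 47.1, but ad slots are indivisible.
slot 2 + slot 5 + slot 6 + slot 4: cost 10 + 4 + 7 + 13 = 34 ≤ 35, expected clicks 8 + 8 + 15 + 16 = 47.
slot 5 + slot 6 + slot 4: cost 4 + 7 + 13 = 24 ≤ 35, expected clicks 8 + 15 + 16 = 39.
Best is slot 2, slot 5, slot 6, and slot 4 with total expected clicks 47.

47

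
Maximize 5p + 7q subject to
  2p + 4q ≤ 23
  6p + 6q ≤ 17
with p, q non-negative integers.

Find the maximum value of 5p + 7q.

14

(p,q)=(0,2): 2·0+4·2=8≤23, 6·0+6·2=12≤17, objective 14.
(p,q)=(1,1): 2·1+4·1=6≤23, 6·1+6·1=12≤17, objective 12.
(p,q)=(0,1): 2·0+4·1=4≤23, 6·0+6·1=6≤17, objective 7.
The best lattice point is (0,2), giving 14.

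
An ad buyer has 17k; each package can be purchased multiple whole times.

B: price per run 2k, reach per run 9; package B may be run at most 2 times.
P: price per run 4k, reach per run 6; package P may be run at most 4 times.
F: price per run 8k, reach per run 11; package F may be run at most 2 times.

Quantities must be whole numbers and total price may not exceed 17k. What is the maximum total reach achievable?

2×B and 3×P: price 16 ≤ 17, reach 2·9 + 3·6 = 36.
2×B, 1×P, and 1×F: price 16 ≤ 17, reach 2·9 + 1·6 + 1·11 = 35.
Best is 36.

36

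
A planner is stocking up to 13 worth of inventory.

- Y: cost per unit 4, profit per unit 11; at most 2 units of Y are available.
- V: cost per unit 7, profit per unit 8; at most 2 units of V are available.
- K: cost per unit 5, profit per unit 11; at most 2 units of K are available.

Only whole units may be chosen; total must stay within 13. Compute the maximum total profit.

Y has the best ratio (11/4); taking only Y gives at most 2×11 = 22 (stopped by the supply cap of 2).
Mixing does better — 2×Y and 1×K: cost 13 ≤ 13, profit 2·11 + 1·11 = 33.

33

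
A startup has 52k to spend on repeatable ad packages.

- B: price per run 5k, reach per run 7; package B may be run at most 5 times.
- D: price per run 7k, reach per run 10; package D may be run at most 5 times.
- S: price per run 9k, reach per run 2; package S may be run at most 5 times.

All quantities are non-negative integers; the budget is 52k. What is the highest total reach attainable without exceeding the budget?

D has the best ratio (10/7); taking only D gives at most 5×10 = 50 (stopped by the supply cap of 5).
Mixing does better — 3×B and 5×D: price 50 ≤ 52, reach 3·7 + 5·10 = 71.

71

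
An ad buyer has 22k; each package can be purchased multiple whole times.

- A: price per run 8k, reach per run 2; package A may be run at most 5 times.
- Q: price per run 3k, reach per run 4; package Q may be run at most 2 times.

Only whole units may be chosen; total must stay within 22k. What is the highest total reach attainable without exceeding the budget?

1×A and 2×Q: price 14 ≤ 22, reach 1·2 + 2·4 = 10.
2×A and 2×Q: price 22 ≤ 22, reach 2·2 + 2·4 = 12.
Best is 12.

12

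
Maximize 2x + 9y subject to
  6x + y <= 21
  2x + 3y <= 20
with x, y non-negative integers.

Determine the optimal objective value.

56

Relaxing integrality, the LP optimum is 60.00 at (x,y) = (0, 6.67), which is not an integer point.
(x,y)=(1,6): 6·1+1·6=12≤21, 2·1+3·6=20≤20, objective 56.
(x,y)=(0,6): 6·0+1·6=6≤21, 2·0+3·6=18≤20, objective 54.
(x,y)=(2,5): 6·2+1·5=17≤21, 2·2+3·5=19≤20, objective 49.
The best lattice point is (1,6), giving 56.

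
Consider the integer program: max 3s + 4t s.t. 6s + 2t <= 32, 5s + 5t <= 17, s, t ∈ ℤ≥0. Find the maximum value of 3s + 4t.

(s,t)=(0,3): 6·0+2·3=6≤32, 5·0+5·3=15≤17, objective 12.
(s,t)=(1,2): 6·1+2·2=10≤32, 5·1+5·2=15≤17, objective 11.
(s,t)=(0,2): 6·0+2·2=4≤32, 5·0+5·2=10≤17, objective 8.
Maximum is 12 at (s,t)=(0,3).

12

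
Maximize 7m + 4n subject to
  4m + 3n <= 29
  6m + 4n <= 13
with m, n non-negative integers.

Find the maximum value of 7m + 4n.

14

The continuous relaxation peaks at (2.17, 0) with value 15.17; rounding to a feasible lattice point costs some objective.
(m,n)=(2,0): 4·2+3·0=8≤29, 6·2+4·0=12≤13, objective 14.
(m,n)=(1,1): 4·1+3·1=7≤29, 6·1+4·1=10≤13, objective 11.
(m,n)=(1,0): 4·1+3·0=4≤29, 6·1+4·0=6≤13, objective 7.
No feasible integer point exceeds 14.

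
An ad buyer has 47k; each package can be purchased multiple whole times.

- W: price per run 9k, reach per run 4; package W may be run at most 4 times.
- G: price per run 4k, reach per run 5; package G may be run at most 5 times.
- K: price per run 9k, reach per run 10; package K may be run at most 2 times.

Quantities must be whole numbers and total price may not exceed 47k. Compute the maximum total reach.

49

1×W, 5×G, and 2×K: price 47 ≤ 47, reach 1·4 + 5·5 + 2·10 = 49.
5×G and 2×K: price 38 ≤ 47, reach 5·5 + 2·10 = 45.
Best is 49.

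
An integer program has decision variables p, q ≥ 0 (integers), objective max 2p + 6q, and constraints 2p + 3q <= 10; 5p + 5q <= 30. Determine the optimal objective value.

(p,q)=(0,3): 2·0+3·3=9≤10, 5·0+5·3=15≤30, objective 18.
(p,q)=(1,2): 2·1+3·2=8≤10, 5·1+5·2=15≤30, objective 14.
(p,q)=(0,2): 2·0+3·2=6≤10, 5·0+5·2=10≤30, objective 12.
No feasible integer point exceeds 18.

18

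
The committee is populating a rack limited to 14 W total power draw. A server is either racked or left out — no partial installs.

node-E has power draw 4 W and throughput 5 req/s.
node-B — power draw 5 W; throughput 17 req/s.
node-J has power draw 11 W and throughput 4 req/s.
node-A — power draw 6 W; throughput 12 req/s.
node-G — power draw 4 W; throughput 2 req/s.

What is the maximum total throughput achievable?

Take node-B and node-A: power draw 5 + 6 = 11 ≤ 14, throughput 17 + 12 = 29.
No other feasible combination does better.

29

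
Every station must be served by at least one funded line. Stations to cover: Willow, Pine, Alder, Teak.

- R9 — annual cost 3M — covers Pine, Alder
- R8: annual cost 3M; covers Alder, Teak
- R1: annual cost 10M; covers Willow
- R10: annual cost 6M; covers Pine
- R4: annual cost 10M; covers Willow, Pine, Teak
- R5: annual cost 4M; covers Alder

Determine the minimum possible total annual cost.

Choose R9 and R4: together they cover Willow, Pine, Alder, Teak — every station.
Total annual cost: 3 + 10 = 13.

13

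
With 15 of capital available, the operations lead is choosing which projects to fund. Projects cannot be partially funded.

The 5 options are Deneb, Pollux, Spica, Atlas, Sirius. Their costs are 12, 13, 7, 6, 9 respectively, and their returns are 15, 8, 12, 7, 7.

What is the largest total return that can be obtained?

Take Spica and Atlas: cost 7 + 6 = 13 ≤ 15, return 12 + 7 = 19.
No other feasible combination does better.

19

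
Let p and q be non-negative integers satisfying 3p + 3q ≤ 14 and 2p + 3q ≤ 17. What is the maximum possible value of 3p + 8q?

Relaxing integrality, the LP optimum is 37.33 at (p,q) = (0, 4.67), which is not an integer point.
(p,q)=(0,4): 3·0+3·4=12≤14, 2·0+3·4=12≤17, objective 32.
(p,q)=(1,3): 3·1+3·3=12≤14, 2·1+3·3=11≤17, objective 27.
Maximum is 32 at (p,q)=(0,4).

32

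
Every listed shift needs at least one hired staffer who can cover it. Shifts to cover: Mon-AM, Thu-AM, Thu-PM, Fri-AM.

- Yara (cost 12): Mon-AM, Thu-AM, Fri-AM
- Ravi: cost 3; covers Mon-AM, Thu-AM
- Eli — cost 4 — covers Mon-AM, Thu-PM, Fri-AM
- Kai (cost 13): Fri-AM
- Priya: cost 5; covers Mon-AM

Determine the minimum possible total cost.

7

This is a weighted set-cover instance.
Choose Ravi and Eli: together they cover Mon-AM, Thu-AM, Thu-PM, Fri-AM — every shift.
Total cost: 3 + 4 = 7.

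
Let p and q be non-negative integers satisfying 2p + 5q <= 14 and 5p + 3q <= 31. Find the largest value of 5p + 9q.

30

Relaxing integrality, the LP optimum is 33.53 at (p,q) = (5.95, 0.421), which is not an integer point.
(p,q)=(6,0): 2·6+5·0=12≤14, 5·6+3·0=30≤31, objective 30.
(p,q)=(4,1): 2·4+5·1=13≤14, 5·4+3·1=23≤31, objective 29.
(p,q)=(5,0): 2·5+5·0=10≤14, 5·5+3·0=25≤31, objective 25.
No feasible integer point exceeds 30.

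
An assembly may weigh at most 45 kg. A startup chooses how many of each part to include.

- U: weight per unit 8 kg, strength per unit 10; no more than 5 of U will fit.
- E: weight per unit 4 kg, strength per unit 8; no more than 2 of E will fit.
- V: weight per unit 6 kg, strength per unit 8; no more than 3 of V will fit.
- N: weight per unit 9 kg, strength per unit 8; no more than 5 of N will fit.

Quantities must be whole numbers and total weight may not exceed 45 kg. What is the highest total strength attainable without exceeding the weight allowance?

Take 3×U, 2×E, and 2×V: weight 44 ≤ 45, strength 3·10 + 2·8 + 2·8 = 62.
E has the best ratio (8/4) and is taken to its limit of 2; remaining capacity is filled optimally with the others.

62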